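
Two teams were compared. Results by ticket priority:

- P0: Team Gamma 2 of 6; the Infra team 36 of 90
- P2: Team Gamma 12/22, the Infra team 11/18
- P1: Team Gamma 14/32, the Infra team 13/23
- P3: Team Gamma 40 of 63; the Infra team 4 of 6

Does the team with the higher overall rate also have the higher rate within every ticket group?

No

P0: Team Gamma 2/6 = 33.3%, the Infra team 36/90 = 40.0% → the Infra team
P2: Team Gamma 12/22 = 54.5%, the Infra team 11/18 = 61.1% → the Infra team
P1: Team Gamma 14/32 = 43.8%, the Infra team 13/23 = 56.5% → the Infra team
P3: Team Gamma 40/63 = 63.5%, the Infra team 4/6 = 66.7% → the Infra team
Overall: Team Gamma 68/123 = 55.3%, the Infra team 64/137 = 46.7% → Team Gamma
The Infra team wins each ticket group but Team Gamma wins overall — the comparison reverses. The Infra team's tickets skew toward P0, which has a lower base rate.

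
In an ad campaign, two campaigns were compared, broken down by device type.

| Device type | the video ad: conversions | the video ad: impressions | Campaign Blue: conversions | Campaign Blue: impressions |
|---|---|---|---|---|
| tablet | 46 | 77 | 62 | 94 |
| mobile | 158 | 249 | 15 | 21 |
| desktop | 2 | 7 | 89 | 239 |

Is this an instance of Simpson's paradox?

Yes

Tablet: the video ad 46/77 = 59.7%, Campaign Blue 62/94 = 66.0% → Campaign Blue
Mobile: the video ad 158/249 = 63.5%, Campaign Blue 15/21 = 71.4% → Campaign Blue
Desktop: the video ad 2/7 = 28.6%, Campaign Blue 89/239 = 37.2% → Campaign Blue
Overall: the video ad 206/333 = 61.9%, Campaign Blue 166/354 = 46.9% → the video ad
Campaign Blue wins each device group but the video ad wins overall — the comparison reverses. Campaign Blue's impressions skew toward desktop, which has a lower base rate.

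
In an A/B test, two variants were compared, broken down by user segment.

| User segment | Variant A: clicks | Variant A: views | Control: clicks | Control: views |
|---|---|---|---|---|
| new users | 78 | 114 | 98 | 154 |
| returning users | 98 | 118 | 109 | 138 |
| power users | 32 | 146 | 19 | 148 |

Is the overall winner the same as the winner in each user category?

New users: Variant A 78/114 = 68.4%, Control 98/154 = 63.6% → Variant A
Returning users: Variant A 98/118 = 83.1%, Control 109/138 = 79.0% → Variant A
Power users: Variant A 32/146 = 21.9%, Control 19/148 = 12.8% → Variant A
Overall: Variant A 208/378 = 55.0%, Control 226/440 = 51.4% → Variant A
Variant A wins overall and in every user group — no reversal.

Yes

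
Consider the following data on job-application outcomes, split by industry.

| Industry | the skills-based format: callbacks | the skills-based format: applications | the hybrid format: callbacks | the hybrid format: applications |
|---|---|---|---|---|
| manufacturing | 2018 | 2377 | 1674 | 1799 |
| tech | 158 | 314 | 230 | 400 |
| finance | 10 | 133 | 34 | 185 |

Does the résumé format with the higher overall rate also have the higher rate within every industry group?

Yes

Manufacturing: the skills-based format 2018/2377 = 84.9%, the hybrid format 1674/1799 = 93.1% → the hybrid format
Tech: the skills-based format 158/314 = 50.3%, the hybrid format 230/400 = 57.5% → the hybrid format
Finance: the skills-based format 10/133 = 7.5%, the hybrid format 34/185 = 18.4% → the hybrid format
Overall: the skills-based format 2186/2824 = 77.4%, the hybrid format 1938/2384 = 81.3% → the hybrid format
The hybrid format wins overall and in every industry group — no reversal.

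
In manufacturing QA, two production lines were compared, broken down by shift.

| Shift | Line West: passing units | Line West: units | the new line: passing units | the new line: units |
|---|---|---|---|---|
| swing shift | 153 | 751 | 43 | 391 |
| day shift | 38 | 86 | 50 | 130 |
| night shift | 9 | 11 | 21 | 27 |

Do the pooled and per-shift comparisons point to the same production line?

Swing shift: Line West 153/751 = 20.4%, the new line 43/391 = 11.0% → Line West
Day shift: Line West 38/86 = 44.2%, the new line 50/130 = 38.5% → Line West
Night shift: Line West 9/11 = 81.8%, the new line 21/27 = 77.8% → Line West
Overall: Line West 200/848 = 23.6%, the new line 114/548 = 20.8% → Line West
Line West wins overall and in every shift group — no reversal.

Yes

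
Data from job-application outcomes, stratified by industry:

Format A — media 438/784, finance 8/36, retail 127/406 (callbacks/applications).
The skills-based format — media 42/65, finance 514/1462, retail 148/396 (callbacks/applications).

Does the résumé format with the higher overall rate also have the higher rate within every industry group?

No

Media: Format A 438/784 = 55.9%, the skills-based format 42/65 = 64.6% → the skills-based format
Finance: Format A 8/36 = 22.2%, the skills-based format 514/1462 = 35.2% → the skills-based format
Retail: Format A 127/406 = 31.3%, the skills-based format 148/396 = 37.4% → the skills-based format
Overall: Format A 573/1226 = 46.7%, the skills-based format 704/1923 = 36.6% → Format A
The skills-based format wins each industry group but Format A wins overall — the comparison reverses. The skills-based format's applications skew toward finance, which has a lower base rate.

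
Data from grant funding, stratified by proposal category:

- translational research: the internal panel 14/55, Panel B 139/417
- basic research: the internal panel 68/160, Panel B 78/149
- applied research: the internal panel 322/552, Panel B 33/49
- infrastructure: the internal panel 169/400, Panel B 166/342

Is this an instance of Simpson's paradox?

Translational research: the internal panel 14/55 = 25.5%, Panel B 139/417 = 33.3% → Panel B
Basic research: the internal panel 68/160 = 42.5%, Panel B 78/149 = 52.3% → Panel B
Applied research: the internal panel 322/552 = 58.3%, Panel B 33/49 = 67.3% → Panel B
Infrastructure: the internal panel 169/400 = 42.2%, Panel B 166/342 = 48.5% → Panel B
Overall: the internal panel 573/1167 = 49.1%, Panel B 416/957 = 43.5% → the internal panel
Panel B wins each proposal group but the internal panel wins overall — the comparison reverses. Panel B's proposals skew toward translational research, which has a lower base rate.

Yes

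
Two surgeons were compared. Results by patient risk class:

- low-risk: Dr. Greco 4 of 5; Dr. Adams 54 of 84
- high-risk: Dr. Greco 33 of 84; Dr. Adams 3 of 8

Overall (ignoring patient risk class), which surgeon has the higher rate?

Low-risk: Dr. Greco 4/5 = 80.0%, Dr. Adams 54/84 = 64.3% → Dr. Greco
High-risk: Dr. Greco 33/84 = 39.3%, Dr. Adams 3/8 = 37.5% → Dr. Greco
Overall: Dr. Greco 37/89 = 41.6%, Dr. Adams 57/92 = 62.0% → Dr. Adams
(Dr. Greco wins every patient risk group but Dr. Adams wins overall — Dr. Greco's operations skew toward the low-rate high-risk group.)

Dr. Adams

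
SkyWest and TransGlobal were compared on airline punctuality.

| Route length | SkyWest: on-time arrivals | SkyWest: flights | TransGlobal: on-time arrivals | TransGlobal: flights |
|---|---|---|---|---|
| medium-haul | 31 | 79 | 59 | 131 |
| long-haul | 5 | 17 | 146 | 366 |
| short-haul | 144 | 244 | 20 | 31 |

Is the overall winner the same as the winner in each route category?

Medium-haul: SkyWest 31/79 = 39.2%, TransGlobal 59/131 = 45.0% → TransGlobal
Long-haul: SkyWest 5/17 = 29.4%, TransGlobal 146/366 = 39.9% → TransGlobal
Short-haul: SkyWest 144/244 = 59.0%, TransGlobal 20/31 = 64.5% → TransGlobal
Overall: SkyWest 180/340 = 52.9%, TransGlobal 225/528 = 42.6% → SkyWest
TransGlobal wins each route group but SkyWest wins overall — the comparison reverses. TransGlobal's flights skew toward long-haul, which has a lower base rate.

No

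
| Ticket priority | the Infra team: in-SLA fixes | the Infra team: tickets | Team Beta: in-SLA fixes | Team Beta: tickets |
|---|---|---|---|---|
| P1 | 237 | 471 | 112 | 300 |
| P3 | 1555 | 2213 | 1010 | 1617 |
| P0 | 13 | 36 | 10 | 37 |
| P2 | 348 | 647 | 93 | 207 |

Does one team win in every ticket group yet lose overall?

P1: the Infra team 237/471 = 50.3%, Team Beta 112/300 = 37.3% → the Infra team
P3: the Infra team 1555/2213 = 70.3%, Team Beta 1010/1617 = 62.5% → the Infra team
P0: the Infra team 13/36 = 36.1%, Team Beta 10/37 = 27.0% → the Infra team
P2: the Infra team 348/647 = 53.8%, Team Beta 93/207 = 44.9% → the Infra team
Overall: the Infra team 2153/3367 = 63.9%, Team Beta 1225/2161 = 56.7% → the Infra team
The Infra team wins overall and in every ticket group — no reversal.

No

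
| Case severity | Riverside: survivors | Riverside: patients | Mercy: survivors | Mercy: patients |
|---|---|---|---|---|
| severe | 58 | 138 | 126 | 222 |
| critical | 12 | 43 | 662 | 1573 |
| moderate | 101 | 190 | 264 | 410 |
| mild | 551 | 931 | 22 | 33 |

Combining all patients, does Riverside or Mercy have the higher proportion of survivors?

Severe: Riverside 58/138 = 42.0%, Mercy 126/222 = 56.8% → Mercy
Critical: Riverside 12/43 = 27.9%, Mercy 662/1573 = 42.1% → Mercy
Moderate: Riverside 101/190 = 53.2%, Mercy 264/410 = 64.4% → Mercy
Mild: Riverside 551/931 = 59.2%, Mercy 22/33 = 66.7% → Mercy
Overall: Riverside 722/1302 = 55.5%, Mercy 1074/2238 = 48.0% → Riverside
(Mercy wins every case group but Riverside wins overall — Mercy's patients skew toward the low-rate critical group.)

Riverside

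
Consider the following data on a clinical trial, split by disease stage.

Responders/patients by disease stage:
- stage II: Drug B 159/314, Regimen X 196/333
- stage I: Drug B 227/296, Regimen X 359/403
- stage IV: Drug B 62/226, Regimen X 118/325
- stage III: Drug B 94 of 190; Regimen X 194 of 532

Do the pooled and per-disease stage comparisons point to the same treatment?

Stage II: Drug B 159/314 = 50.6%, Regimen X 196/333 = 58.9% → Regimen X
Stage I: Drug B 227/296 = 76.7%, Regimen X 359/403 = 89.1% → Regimen X
Stage IV: Drug B 62/226 = 27.4%, Regimen X 118/325 = 36.3% → Regimen X
Stage III: Drug B 94/190 = 49.5%, Regimen X 194/532 = 36.5% → Drug B
Overall: Drug B 542/1026 = 52.8%, Regimen X 867/1593 = 54.4% → Regimen X
Neither sweeps: Drug B wins 1 of 4 groups, Regimen X wins 3. Regimen X wins overall but not every group — no Simpson reversal.

No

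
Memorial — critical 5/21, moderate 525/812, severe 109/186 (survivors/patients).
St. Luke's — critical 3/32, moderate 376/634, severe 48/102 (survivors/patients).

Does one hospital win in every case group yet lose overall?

Critical: Memorial 5/21 = 23.8%, St. Luke's 3/32 = 9.4% → Memorial
Moderate: Memorial 525/812 = 64.7%, St. Luke's 376/634 = 59.3% → Memorial
Severe: Memorial 109/186 = 58.6%, St. Luke's 48/102 = 47.1% → Memorial
Overall: Memorial 639/1019 = 62.7%, St. Luke's 427/768 = 55.6% → Memorial
Memorial wins overall and in every case group — no reversal.

No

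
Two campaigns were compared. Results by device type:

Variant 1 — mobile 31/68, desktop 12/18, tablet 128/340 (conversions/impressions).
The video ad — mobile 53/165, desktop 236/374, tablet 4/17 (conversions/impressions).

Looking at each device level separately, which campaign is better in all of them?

Mobile: Variant 1 31/68 = 45.6%, the video ad 53/165 = 32.1% → Variant 1
Desktop: Variant 1 12/18 = 66.7%, the video ad 236/374 = 63.1% → Variant 1
Tablet: Variant 1 128/340 = 37.6%, the video ad 4/17 = 23.5% → Variant 1
Variant 1 has the higher rate in all 3 groups.

Variant 1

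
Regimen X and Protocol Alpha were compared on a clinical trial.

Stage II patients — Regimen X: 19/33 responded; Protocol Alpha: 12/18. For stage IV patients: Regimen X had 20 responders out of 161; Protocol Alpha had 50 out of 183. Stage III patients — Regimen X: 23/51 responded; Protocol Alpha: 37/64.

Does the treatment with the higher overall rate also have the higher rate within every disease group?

Stage II: Regimen X 19/33 = 57.6%, Protocol Alpha 12/18 = 66.7% → Protocol Alpha
Stage IV: Regimen X 20/161 = 12.4%, Protocol Alpha 50/183 = 27.3% → Protocol Alpha
Stage III: Regimen X 23/51 = 45.1%, Protocol Alpha 37/64 = 57.8% → Protocol Alpha
Overall: Regimen X 62/245 = 25.3%, Protocol Alpha 99/265 = 37.4% → Protocol Alpha
Protocol Alpha wins overall and in every disease group — no reversal.

Yes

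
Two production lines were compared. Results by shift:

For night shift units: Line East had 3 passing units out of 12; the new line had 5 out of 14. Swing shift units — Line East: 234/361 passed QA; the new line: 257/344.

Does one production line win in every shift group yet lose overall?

No

Night shift: Line East 3/12 = 25.0%, the new line 5/14 = 35.7% → the new line
Swing shift: Line East 234/361 = 64.8%, the new line 257/344 = 74.7% → the new line
Overall: Line East 237/373 = 63.5%, the new line 262/358 = 73.2% → the new line
The new line wins overall and in every shift group — no reversal.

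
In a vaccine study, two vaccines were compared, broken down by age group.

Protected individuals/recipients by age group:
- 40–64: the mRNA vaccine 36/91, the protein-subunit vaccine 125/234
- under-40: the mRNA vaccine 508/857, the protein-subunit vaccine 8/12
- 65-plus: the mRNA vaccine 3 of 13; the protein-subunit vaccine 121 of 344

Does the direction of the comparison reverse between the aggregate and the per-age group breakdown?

Yes

40–64: the mRNA vaccine 36/91 = 39.6%, the protein-subunit vaccine 125/234 = 53.4% → the protein-subunit vaccine
Under-40: the mRNA vaccine 508/857 = 59.3%, the protein-subunit vaccine 8/12 = 66.7% → the protein-subunit vaccine
65-plus: the mRNA vaccine 3/13 = 23.1%, the protein-subunit vaccine 121/344 = 35.2% → the protein-subunit vaccine
Overall: the mRNA vaccine 547/961 = 56.9%, the protein-subunit vaccine 254/590 = 43.1% → the mRNA vaccine
The protein-subunit vaccine wins each age group but the mRNA vaccine wins overall — the comparison reverses. The protein-subunit vaccine's recipients skew toward 65-plus, which has a lower base rate.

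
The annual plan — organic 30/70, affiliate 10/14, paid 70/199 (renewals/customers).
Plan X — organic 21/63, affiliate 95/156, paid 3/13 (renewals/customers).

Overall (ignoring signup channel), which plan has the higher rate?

Plan X

Organic: the annual plan 30/70 = 42.9%, Plan X 21/63 = 33.3% → the annual plan
Affiliate: the annual plan 10/14 = 71.4%, Plan X 95/156 = 60.9% → the annual plan
Paid: the annual plan 70/199 = 35.2%, Plan X 3/13 = 23.1% → the annual plan
Overall: the annual plan 110/283 = 38.9%, Plan X 119/232 = 51.3% → Plan X
(The annual plan wins every signup group but Plan X wins overall — the annual plan's customers skew toward the low-rate paid group.)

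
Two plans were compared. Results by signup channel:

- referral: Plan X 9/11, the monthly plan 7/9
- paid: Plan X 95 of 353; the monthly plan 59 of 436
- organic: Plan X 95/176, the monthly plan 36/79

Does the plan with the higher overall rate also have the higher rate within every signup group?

Yes

Referral: Plan X 9/11 = 81.8%, the monthly plan 7/9 = 77.8% → Plan X
Paid: Plan X 95/353 = 26.9%, the monthly plan 59/436 = 13.5% → Plan X
Organic: Plan X 95/176 = 54.0%, the monthly plan 36/79 = 45.6% → Plan X
Overall: Plan X 199/540 = 36.9%, the monthly plan 102/524 = 19.5% → Plan X
Plan X wins overall and in every signup group — no reversal.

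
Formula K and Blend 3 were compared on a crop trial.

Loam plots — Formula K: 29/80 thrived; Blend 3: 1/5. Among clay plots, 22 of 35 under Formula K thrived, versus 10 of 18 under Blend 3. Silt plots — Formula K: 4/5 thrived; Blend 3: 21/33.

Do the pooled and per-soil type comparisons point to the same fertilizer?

Loam: Formula K 29/80 = 36.2%, Blend 3 1/5 = 20.0% → Formula K
Clay: Formula K 22/35 = 62.9%, Blend 3 10/18 = 55.6% → Formula K
Silt: Formula K 4/5 = 80.0%, Blend 3 21/33 = 63.6% → Formula K
Overall: Formula K 55/120 = 45.8%, Blend 3 32/56 = 57.1% → Blend 3
Formula K wins each soil group but Blend 3 wins overall — the comparison reverses. Formula K's plots skew toward loam, which has a lower base rate.

No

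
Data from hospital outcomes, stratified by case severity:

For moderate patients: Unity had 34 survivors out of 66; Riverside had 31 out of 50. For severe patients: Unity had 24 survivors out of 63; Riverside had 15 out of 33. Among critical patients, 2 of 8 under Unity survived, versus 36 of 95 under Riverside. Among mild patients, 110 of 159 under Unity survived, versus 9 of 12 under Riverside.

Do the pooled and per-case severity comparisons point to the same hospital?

No

Moderate: Unity 34/66 = 51.5%, Riverside 31/50 = 62.0% → Riverside
Severe: Unity 24/63 = 38.1%, Riverside 15/33 = 45.5% → Riverside
Critical: Unity 2/8 = 25.0%, Riverside 36/95 = 37.9% → Riverside
Mild: Unity 110/159 = 69.2%, Riverside 9/12 = 75.0% → Riverside
Overall: Unity 170/296 = 57.4%, Riverside 91/190 = 47.9% → Unity
Riverside wins each case group but Unity wins overall — the comparison reverses. Riverside's patients skew toward critical, which has a lower base rate.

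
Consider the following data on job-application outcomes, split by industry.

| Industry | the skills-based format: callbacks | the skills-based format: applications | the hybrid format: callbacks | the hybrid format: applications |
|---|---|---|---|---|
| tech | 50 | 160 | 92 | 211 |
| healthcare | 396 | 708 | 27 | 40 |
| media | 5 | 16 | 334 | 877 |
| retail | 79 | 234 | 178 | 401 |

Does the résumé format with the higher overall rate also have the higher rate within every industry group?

No

Tech: the skills-based format 50/160 = 31.2%, the hybrid format 92/211 = 43.6% → the hybrid format
Healthcare: the skills-based format 396/708 = 55.9%, the hybrid format 27/40 = 67.5% → the hybrid format
Media: the skills-based format 5/16 = 31.2%, the hybrid format 334/877 = 38.1% → the hybrid format
Retail: the skills-based format 79/234 = 33.8%, the hybrid format 178/401 = 44.4% → the hybrid format
Overall: the skills-based format 530/1118 = 47.4%, the hybrid format 631/1529 = 41.3% → the skills-based format
The hybrid format wins each industry group but the skills-based format wins overall — the comparison reverses. The hybrid format's applications skew toward media, which has a lower base rate.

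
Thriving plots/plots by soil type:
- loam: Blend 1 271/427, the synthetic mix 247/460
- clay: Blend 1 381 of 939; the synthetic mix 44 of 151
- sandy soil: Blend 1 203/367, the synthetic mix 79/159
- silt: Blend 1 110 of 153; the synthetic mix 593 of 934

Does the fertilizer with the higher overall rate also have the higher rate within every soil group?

Loam: Blend 1 271/427 = 63.5%, the synthetic mix 247/460 = 53.7% → Blend 1
Clay: Blend 1 381/939 = 40.6%, the synthetic mix 44/151 = 29.1% → Blend 1
Sandy soil: Blend 1 203/367 = 55.3%, the synthetic mix 79/159 = 49.7% → Blend 1
Silt: Blend 1 110/153 = 71.9%, the synthetic mix 593/934 = 63.5% → Blend 1
Overall: Blend 1 965/1886 = 51.2%, the synthetic mix 963/1704 = 56.5% → the synthetic mix
Blend 1 wins each soil group but the synthetic mix wins overall — the comparison reverses. Blend 1's plots skew toward clay, which has a lower base rate.

No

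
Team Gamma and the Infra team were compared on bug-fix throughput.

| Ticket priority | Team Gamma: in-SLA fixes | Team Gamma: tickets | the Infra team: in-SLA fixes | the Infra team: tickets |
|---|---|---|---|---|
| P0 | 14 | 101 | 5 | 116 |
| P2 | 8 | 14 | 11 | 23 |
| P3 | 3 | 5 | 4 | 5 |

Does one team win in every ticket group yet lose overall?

No

P0: Team Gamma 14/101 = 13.9%, the Infra team 5/116 = 4.3% → Team Gamma
P2: Team Gamma 8/14 = 57.1%, the Infra team 11/23 = 47.8% → Team Gamma
P3: Team Gamma 3/5 = 60.0%, the Infra team 4/5 = 80.0% → the Infra team
Overall: Team Gamma 25/120 = 20.8%, the Infra team 20/144 = 13.9% → Team Gamma
Neither sweeps: Team Gamma wins 2 of 3 groups, the Infra team wins 1. Team Gamma wins overall but not every group — no Simpson reversal.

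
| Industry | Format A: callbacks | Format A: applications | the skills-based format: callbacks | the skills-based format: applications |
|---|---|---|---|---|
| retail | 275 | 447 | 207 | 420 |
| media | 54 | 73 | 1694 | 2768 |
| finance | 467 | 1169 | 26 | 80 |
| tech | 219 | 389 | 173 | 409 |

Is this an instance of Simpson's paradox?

Retail: Format A 275/447 = 61.5%, the skills-based format 207/420 = 49.3% → Format A
Media: Format A 54/73 = 74.0%, the skills-based format 1694/2768 = 61.2% → Format A
Finance: Format A 467/1169 = 39.9%, the skills-based format 26/80 = 32.5% → Format A
Tech: Format A 219/389 = 56.3%, the skills-based format 173/409 = 42.3% → Format A
Overall: Format A 1015/2078 = 48.8%, the skills-based format 2100/3677 = 57.1% → the skills-based format
Format A wins each industry group but the skills-based format wins overall — the comparison reverses. Format A's applications skew toward finance, which has a lower base rate.

Yes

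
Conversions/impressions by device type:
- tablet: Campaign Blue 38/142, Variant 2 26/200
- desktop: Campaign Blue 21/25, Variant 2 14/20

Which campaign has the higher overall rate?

Tablet: Campaign Blue 38/142 = 26.8%, Variant 2 26/200 = 13.0% → Campaign Blue
Desktop: Campaign Blue 21/25 = 84.0%, Variant 2 14/20 = 70.0% → Campaign Blue
Overall: Campaign Blue 59/167 = 35.3%, Variant 2 40/220 = 18.2% → Campaign Blue

Campaign Blue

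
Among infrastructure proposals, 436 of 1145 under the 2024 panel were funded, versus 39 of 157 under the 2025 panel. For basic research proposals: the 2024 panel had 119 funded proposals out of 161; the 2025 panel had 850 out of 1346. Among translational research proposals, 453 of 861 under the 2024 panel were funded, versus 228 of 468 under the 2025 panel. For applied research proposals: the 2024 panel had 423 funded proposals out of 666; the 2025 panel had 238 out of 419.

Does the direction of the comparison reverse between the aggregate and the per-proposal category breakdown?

Infrastructure: the 2024 panel 436/1145 = 38.1%, the 2025 panel 39/157 = 24.8% → the 2024 panel
Basic research: the 2024 panel 119/161 = 73.9%, the 2025 panel 850/1346 = 63.2% → the 2024 panel
Translational research: the 2024 panel 453/861 = 52.6%, the 2025 panel 228/468 = 48.7% → the 2024 panel
Applied research: the 2024 panel 423/666 = 63.5%, the 2025 panel 238/419 = 56.8% → the 2024 panel
Overall: the 2024 panel 1431/2833 = 50.5%, the 2025 panel 1355/2390 = 56.7% → the 2025 panel
The 2024 panel wins each proposal group but the 2025 panel wins overall — the comparison reverses. The 2024 panel's proposals skew toward infrastructure, which has a lower base rate.

Yes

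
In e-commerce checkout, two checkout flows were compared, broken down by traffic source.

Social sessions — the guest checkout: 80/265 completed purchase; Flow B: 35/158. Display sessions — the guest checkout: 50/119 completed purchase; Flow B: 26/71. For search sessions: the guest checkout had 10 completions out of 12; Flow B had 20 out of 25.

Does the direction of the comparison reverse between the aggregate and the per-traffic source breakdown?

Social: the guest checkout 80/265 = 30.2%, Flow B 35/158 = 22.2% → the guest checkout
Display: the guest checkout 50/119 = 42.0%, Flow B 26/71 = 36.6% → the guest checkout
Search: the guest checkout 10/12 = 83.3%, Flow B 20/25 = 80.0% → the guest checkout
Overall: the guest checkout 140/396 = 35.4%, Flow B 81/254 = 31.9% → the guest checkout
The guest checkout wins overall and in every traffic group — no reversal.

No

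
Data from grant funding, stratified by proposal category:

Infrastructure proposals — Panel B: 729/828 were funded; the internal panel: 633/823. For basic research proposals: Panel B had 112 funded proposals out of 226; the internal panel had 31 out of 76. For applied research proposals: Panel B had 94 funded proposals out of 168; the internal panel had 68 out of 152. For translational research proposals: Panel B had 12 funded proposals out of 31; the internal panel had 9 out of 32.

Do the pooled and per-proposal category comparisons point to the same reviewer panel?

Infrastructure: Panel B 729/828 = 88.0%, the internal panel 633/823 = 76.9% → Panel B
Basic research: Panel B 112/226 = 49.6%, the internal panel 31/76 = 40.8% → Panel B
Applied research: Panel B 94/168 = 56.0%, the internal panel 68/152 = 44.7% → Panel B
Translational research: Panel B 12/31 = 38.7%, the internal panel 9/32 = 28.1% → Panel B
Overall: Panel B 947/1253 = 75.6%, the internal panel 741/1083 = 68.4% → Panel B
Panel B wins overall and in every proposal group — no reversal.

Yes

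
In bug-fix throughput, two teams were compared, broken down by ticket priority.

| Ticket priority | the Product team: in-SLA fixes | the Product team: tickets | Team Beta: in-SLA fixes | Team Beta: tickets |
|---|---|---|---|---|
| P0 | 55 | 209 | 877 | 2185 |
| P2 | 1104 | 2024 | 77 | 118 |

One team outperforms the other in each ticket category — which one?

Team Beta

P0: the Product team 55/209 = 26.3%, Team Beta 877/2185 = 40.1% → Team Beta
P2: the Product team 1104/2024 = 54.5%, Team Beta 77/118 = 65.3% → Team Beta
Team Beta has the higher rate in both groups.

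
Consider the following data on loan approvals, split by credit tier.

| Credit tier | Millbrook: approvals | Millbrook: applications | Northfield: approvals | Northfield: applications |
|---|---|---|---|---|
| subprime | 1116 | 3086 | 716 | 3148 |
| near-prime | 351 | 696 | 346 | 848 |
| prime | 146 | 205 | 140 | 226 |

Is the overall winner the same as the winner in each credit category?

Subprime: Millbrook 1116/3086 = 36.2%, Northfield 716/3148 = 22.7% → Millbrook
Near-prime: Millbrook 351/696 = 50.4%, Northfield 346/848 = 40.8% → Millbrook
Prime: Millbrook 146/205 = 71.2%, Northfield 140/226 = 61.9% → Millbrook
Overall: Millbrook 1613/3987 = 40.5%, Northfield 1202/4222 = 28.5% → Millbrook
Millbrook wins overall and in every credit group — no reversal.

Yes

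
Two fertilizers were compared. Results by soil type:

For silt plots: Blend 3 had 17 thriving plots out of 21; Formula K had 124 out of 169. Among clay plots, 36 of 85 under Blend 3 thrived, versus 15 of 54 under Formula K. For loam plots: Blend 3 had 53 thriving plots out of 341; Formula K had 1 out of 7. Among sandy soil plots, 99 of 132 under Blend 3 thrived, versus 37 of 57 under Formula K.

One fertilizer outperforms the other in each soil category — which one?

Silt: Blend 3 17/21 = 81.0%, Formula K 124/169 = 73.4% → Blend 3
Clay: Blend 3 36/85 = 42.4%, Formula K 15/54 = 27.8% → Blend 3
Loam: Blend 3 53/341 = 15.5%, Formula K 1/7 = 14.3% → Blend 3
Sandy soil: Blend 3 99/132 = 75.0%, Formula K 37/57 = 64.9% → Blend 3
Blend 3 has the higher rate in all 4 groups.

Blend 3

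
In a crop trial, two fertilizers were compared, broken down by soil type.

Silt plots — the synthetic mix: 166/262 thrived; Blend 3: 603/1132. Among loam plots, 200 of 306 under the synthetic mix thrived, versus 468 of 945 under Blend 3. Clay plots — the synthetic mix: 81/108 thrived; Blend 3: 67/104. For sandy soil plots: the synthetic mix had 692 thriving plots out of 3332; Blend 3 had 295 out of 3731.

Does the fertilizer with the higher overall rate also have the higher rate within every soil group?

Yes

Silt: the synthetic mix 166/262 = 63.4%, Blend 3 603/1132 = 53.3% → the synthetic mix
Loam: the synthetic mix 200/306 = 65.4%, Blend 3 468/945 = 49.5% → the synthetic mix
Clay: the synthetic mix 81/108 = 75.0%, Blend 3 67/104 = 64.4% → the synthetic mix
Sandy soil: the synthetic mix 692/3332 = 20.8%, Blend 3 295/3731 = 7.9% → the synthetic mix
Overall: the synthetic mix 1139/4008 = 28.4%, Blend 3 1433/5912 = 24.2% → the synthetic mix
The synthetic mix wins overall and in every soil group — no reversal.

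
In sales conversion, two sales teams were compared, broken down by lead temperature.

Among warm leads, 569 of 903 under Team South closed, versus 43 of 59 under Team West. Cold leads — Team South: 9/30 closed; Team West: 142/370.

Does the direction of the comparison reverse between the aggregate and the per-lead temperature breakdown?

Yes

Warm: Team South 569/903 = 63.0%, Team West 43/59 = 72.9% → Team West
Cold: Team South 9/30 = 30.0%, Team West 142/370 = 38.4% → Team West
Overall: Team South 578/933 = 62.0%, Team West 185/429 = 43.1% → Team South
Team West wins each lead group but Team South wins overall — the comparison reverses. Team West's leads skew toward cold, which has a lower base rate.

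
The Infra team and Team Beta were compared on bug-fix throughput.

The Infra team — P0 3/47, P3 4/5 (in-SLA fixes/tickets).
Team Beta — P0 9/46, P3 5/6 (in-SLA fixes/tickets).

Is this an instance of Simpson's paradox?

P0: the Infra team 3/47 = 6.4%, Team Beta 9/46 = 19.6% → Team Beta
P3: the Infra team 4/5 = 80.0%, Team Beta 5/6 = 83.3% → Team Beta
Overall: the Infra team 7/52 = 13.5%, Team Beta 14/52 = 26.9% → Team Beta
Team Beta wins overall and in every ticket group — no reversal.

No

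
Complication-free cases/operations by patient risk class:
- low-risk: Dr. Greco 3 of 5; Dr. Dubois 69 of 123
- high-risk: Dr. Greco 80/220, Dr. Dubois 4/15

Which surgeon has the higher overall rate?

Low-risk: Dr. Greco 3/5 = 60.0%, Dr. Dubois 69/123 = 56.1% → Dr. Greco
High-risk: Dr. Greco 80/220 = 36.4%, Dr. Dubois 4/15 = 26.7% → Dr. Greco
Overall: Dr. Greco 83/225 = 36.9%, Dr. Dubois 73/138 = 52.9% → Dr. Dubois
(Dr. Greco wins every patient risk group but Dr. Dubois wins overall — Dr. Greco's operations skew toward the low-rate high-risk group.)

Dr. Dubois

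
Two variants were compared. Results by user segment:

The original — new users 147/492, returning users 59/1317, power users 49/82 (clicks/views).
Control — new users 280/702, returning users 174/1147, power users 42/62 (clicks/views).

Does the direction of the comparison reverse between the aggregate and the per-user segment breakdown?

No

New users: the original 147/492 = 29.9%, Control 280/702 = 39.9% → Control
Returning users: the original 59/1317 = 4.5%, Control 174/1147 = 15.2% → Control
Power users: the original 49/82 = 59.8%, Control 42/62 = 67.7% → Control
Overall: the original 255/1891 = 13.5%, Control 496/1911 = 26.0% → Control
Control wins overall and in every user group — no reversal.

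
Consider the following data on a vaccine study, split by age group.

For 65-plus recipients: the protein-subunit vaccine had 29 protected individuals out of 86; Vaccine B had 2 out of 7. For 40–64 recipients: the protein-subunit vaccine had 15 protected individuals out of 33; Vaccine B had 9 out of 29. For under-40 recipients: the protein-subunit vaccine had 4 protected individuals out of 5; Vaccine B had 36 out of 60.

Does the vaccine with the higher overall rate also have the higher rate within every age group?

No

65-plus: the protein-subunit vaccine 29/86 = 33.7%, Vaccine B 2/7 = 28.6% → the protein-subunit vaccine
40–64: the protein-subunit vaccine 15/33 = 45.5%, Vaccine B 9/29 = 31.0% → the protein-subunit vaccine
Under-40: the protein-subunit vaccine 4/5 = 80.0%, Vaccine B 36/60 = 60.0% → the protein-subunit vaccine
Overall: the protein-subunit vaccine 48/124 = 38.7%, Vaccine B 47/96 = 49.0% → Vaccine B
The protein-subunit vaccine wins each age group but Vaccine B wins overall — the comparison reverses. The protein-subunit vaccine's recipients skew toward 65-plus, which has a lower base rate.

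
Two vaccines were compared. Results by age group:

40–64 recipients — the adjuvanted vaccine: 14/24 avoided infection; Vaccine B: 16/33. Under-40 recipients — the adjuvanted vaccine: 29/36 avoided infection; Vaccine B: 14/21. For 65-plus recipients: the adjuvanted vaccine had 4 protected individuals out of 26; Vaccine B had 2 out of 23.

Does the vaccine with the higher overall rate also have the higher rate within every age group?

Yes

40–64: the adjuvanted vaccine 14/24 = 58.3%, Vaccine B 16/33 = 48.5% → the adjuvanted vaccine
Under-40: the adjuvanted vaccine 29/36 = 80.6%, Vaccine B 14/21 = 66.7% → the adjuvanted vaccine
65-plus: the adjuvanted vaccine 4/26 = 15.4%, Vaccine B 2/23 = 8.7% → the adjuvanted vaccine
Overall: the adjuvanted vaccine 47/86 = 54.7%, Vaccine B 32/77 = 41.6% → the adjuvanted vaccine
The adjuvanted vaccine wins overall and in every age group — no reversal.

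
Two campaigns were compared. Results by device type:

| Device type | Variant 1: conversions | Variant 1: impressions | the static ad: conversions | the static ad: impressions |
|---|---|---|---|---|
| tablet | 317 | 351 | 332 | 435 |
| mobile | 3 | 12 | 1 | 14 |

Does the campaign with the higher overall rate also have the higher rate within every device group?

Yes

Tablet: Variant 1 317/351 = 90.3%, the static ad 332/435 = 76.3% → Variant 1
Mobile: Variant 1 3/12 = 25.0%, the static ad 1/14 = 7.1% → Variant 1
Overall: Variant 1 320/363 = 88.2%, the static ad 333/449 = 74.2% → Variant 1
Variant 1 wins overall and in every device group — no reversal.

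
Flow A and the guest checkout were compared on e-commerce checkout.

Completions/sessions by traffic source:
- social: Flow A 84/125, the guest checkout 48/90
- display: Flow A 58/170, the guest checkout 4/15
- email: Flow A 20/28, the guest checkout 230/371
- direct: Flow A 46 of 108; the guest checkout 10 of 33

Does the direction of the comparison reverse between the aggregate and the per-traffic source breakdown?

Yes

Social: Flow A 84/125 = 67.2%, the guest checkout 48/90 = 53.3% → Flow A
Display: Flow A 58/170 = 34.1%, the guest checkout 4/15 = 26.7% → Flow A
Email: Flow A 20/28 = 71.4%, the guest checkout 230/371 = 62.0% → Flow A
Direct: Flow A 46/108 = 42.6%, the guest checkout 10/33 = 30.3% → Flow A
Overall: Flow A 208/431 = 48.3%, the guest checkout 292/509 = 57.4% → the guest checkout
Flow A wins each traffic group but the guest checkout wins overall — the comparison reverses. Flow A's sessions skew toward display, which has a lower base rate.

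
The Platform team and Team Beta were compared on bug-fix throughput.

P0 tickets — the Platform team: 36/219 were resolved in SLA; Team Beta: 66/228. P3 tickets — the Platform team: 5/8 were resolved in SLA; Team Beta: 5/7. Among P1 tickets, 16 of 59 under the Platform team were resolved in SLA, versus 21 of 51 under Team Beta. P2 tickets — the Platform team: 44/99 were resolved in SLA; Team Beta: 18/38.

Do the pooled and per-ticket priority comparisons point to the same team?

P0: the Platform team 36/219 = 16.4%, Team Beta 66/228 = 28.9% → Team Beta
P3: the Platform team 5/8 = 62.5%, Team Beta 5/7 = 71.4% → Team Beta
P1: the Platform team 16/59 = 27.1%, Team Beta 21/51 = 41.2% → Team Beta
P2: the Platform team 44/99 = 44.4%, Team Beta 18/38 = 47.4% → Team Beta
Overall: the Platform team 101/385 = 26.2%, Team Beta 110/324 = 34.0% → Team Beta
Team Beta wins overall and in every ticket group — no reversal.

Yes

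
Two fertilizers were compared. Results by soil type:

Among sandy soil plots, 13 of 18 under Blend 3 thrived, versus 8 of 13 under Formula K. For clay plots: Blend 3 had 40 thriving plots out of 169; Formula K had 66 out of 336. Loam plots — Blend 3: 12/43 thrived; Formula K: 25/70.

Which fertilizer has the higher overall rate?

Blend 3

Sandy soil: Blend 3 13/18 = 72.2%, Formula K 8/13 = 61.5% → Blend 3
Clay: Blend 3 40/169 = 23.7%, Formula K 66/336 = 19.6% → Blend 3
Loam: Blend 3 12/43 = 27.9%, Formula K 25/70 = 35.7% → Formula K
Overall: Blend 3 65/230 = 28.3%, Formula K 99/419 = 23.6% → Blend 3
(Neither sweeps every soil group, but Blend 3 has the higher pooled rate.)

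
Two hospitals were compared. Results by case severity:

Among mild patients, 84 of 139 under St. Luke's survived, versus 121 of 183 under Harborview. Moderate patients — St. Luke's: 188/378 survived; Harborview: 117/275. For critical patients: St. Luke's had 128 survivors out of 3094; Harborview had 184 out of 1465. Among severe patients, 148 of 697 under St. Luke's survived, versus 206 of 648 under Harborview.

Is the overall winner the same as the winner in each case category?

No

Mild: St. Luke's 84/139 = 60.4%, Harborview 121/183 = 66.1% → Harborview
Moderate: St. Luke's 188/378 = 49.7%, Harborview 117/275 = 42.5% → St. Luke's
Critical: St. Luke's 128/3094 = 4.1%, Harborview 184/1465 = 12.6% → Harborview
Severe: St. Luke's 148/697 = 21.2%, Harborview 206/648 = 31.8% → Harborview
Overall: St. Luke's 548/4308 = 12.7%, Harborview 628/2571 = 24.4% → Harborview
Neither sweeps: St. Luke's wins 1 of 4 groups, Harborview wins 3. Harborview wins overall but not every group — no Simpson reversal.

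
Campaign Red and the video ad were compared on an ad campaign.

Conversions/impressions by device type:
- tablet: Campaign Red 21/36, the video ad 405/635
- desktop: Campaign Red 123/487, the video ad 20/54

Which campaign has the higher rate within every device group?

the video ad

Tablet: Campaign Red 21/36 = 58.3%, the video ad 405/635 = 63.8% → the video ad
Desktop: Campaign Red 123/487 = 25.3%, the video ad 20/54 = 37.0% → the video ad
The video ad has the higher rate in both groups.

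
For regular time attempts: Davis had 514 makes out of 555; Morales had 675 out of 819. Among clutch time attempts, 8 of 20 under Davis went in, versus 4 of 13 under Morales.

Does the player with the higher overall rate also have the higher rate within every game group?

Yes

Regular time: Davis 514/555 = 92.6%, Morales 675/819 = 82.4% → Davis
Clutch time: Davis 8/20 = 40.0%, Morales 4/13 = 30.8% → Davis
Overall: Davis 522/575 = 90.8%, Morales 679/832 = 81.6% → Davis
Davis wins overall and in every game group — no reversal.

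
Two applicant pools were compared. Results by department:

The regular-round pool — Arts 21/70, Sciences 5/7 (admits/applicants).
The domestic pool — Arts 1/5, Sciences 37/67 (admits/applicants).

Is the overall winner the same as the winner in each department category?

No

Arts: the regular-round pool 21/70 = 30.0%, the domestic pool 1/5 = 20.0% → the regular-round pool
Sciences: the regular-round pool 5/7 = 71.4%, the domestic pool 37/67 = 55.2% → the regular-round pool
Overall: the regular-round pool 26/77 = 33.8%, the domestic pool 38/72 = 52.8% → the domestic pool
The regular-round pool wins each department group but the domestic pool wins overall — the comparison reverses. The regular-round pool's applicants skew toward Arts, which has a lower base rate.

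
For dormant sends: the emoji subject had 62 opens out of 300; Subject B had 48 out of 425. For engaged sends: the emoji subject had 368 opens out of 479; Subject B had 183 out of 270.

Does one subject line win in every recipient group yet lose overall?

No

Dormant: the emoji subject 62/300 = 20.7%, Subject B 48/425 = 11.3% → the emoji subject
Engaged: the emoji subject 368/479 = 76.8%, Subject B 183/270 = 67.8% → the emoji subject
Overall: the emoji subject 430/779 = 55.2%, Subject B 231/695 = 33.2% → the emoji subject
The emoji subject wins overall and in every recipient group — no reversal.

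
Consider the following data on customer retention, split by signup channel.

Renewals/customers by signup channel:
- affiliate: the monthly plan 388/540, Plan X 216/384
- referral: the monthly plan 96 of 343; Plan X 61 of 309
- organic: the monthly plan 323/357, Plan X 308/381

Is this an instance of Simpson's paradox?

No

Affiliate: the monthly plan 388/540 = 71.9%, Plan X 216/384 = 56.2% → the monthly plan
Referral: the monthly plan 96/343 = 28.0%, Plan X 61/309 = 19.7% → the monthly plan
Organic: the monthly plan 323/357 = 90.5%, Plan X 308/381 = 80.8% → the monthly plan
Overall: the monthly plan 807/1240 = 65.1%, Plan X 585/1074 = 54.5% → the monthly plan
The monthly plan wins overall and in every signup group — no reversal.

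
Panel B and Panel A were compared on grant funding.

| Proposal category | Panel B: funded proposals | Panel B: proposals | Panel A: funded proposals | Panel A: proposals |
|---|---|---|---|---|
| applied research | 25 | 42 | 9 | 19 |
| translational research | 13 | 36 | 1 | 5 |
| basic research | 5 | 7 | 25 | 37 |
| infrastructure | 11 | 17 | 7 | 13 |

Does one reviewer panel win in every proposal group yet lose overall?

Yes

Applied research: Panel B 25/42 = 59.5%, Panel A 9/19 = 47.4% → Panel B
Translational research: Panel B 13/36 = 36.1%, Panel A 1/5 = 20.0% → Panel B
Basic research: Panel B 5/7 = 71.4%, Panel A 25/37 = 67.6% → Panel B
Infrastructure: Panel B 11/17 = 64.7%, Panel A 7/13 = 53.8% → Panel B
Overall: Panel B 54/102 = 52.9%, Panel A 42/74 = 56.8% → Panel A
Panel B wins each proposal group but Panel A wins overall — the comparison reverses. Panel B's proposals skew toward translational research, which has a lower base rate.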